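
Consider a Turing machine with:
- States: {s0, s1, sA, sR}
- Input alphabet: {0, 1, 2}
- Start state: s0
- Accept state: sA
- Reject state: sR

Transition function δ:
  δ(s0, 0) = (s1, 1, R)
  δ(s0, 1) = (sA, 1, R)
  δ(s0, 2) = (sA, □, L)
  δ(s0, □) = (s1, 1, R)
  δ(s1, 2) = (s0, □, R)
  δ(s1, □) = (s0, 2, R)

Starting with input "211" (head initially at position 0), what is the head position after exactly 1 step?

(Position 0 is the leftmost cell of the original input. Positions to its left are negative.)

Execution trace (head position shown):
Step 0: [s0]211  (head at position 0)
Step 1: move left → [sA]□□11  (head at position -1)

After 1 step, the head is at position -1.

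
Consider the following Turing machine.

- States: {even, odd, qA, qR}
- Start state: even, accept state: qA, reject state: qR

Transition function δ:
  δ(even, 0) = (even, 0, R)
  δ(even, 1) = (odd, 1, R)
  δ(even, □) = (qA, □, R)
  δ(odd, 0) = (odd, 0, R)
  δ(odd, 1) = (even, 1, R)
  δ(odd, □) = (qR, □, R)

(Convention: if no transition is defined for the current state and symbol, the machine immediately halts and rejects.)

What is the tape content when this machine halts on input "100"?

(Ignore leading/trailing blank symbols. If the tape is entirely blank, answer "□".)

Execution trace:
Initial: [even]100
Step 1: δ(even, 1) = (odd, 1, R) → 1[odd]00
Step 2: δ(odd, 0) = (odd, 0, R) → 10[odd]0
Step 3: δ(odd, 0) = (odd, 0, R) → 100[odd]□
Step 4: δ(odd, □) = (qR, □, R) → 100□[qR]□

The machine reaches the reject state qR and halts.

Final tape (ignoring leading/trailing blanks): 100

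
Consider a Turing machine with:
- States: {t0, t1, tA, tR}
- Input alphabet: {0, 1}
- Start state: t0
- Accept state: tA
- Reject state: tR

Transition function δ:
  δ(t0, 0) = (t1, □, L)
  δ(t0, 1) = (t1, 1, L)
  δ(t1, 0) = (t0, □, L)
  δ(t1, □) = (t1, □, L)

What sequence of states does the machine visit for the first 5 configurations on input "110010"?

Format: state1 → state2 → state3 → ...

Execution trace:
Initial: [t0]110010
Step 1: δ(t0, 1) = (t1, 1, L) → [t1]□110010
Step 2: δ(t1, □) = (t1, □, L) → [t1]□□110010
Step 3: δ(t1, □) = (t1, □, L) → [t1]□□□110010
Step 4: δ(t1, □) = (t1, □, L) → [t1]□□□□110010

State sequence: t0 → t1 → t1 → t1 → t1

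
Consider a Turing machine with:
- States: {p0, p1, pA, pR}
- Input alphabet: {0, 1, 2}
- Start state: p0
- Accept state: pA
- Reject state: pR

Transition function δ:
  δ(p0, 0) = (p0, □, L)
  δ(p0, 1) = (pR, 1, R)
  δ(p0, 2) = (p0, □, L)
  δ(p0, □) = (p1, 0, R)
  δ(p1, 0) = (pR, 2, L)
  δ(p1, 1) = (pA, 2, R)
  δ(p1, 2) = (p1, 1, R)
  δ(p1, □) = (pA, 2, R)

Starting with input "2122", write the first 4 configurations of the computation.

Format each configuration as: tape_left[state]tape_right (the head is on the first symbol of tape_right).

Transitions applied:
Step 1: δ(p0, 2) = (p0, □, L)
Step 2: δ(p0, □) = (p1, 0, R)
Step 3: δ(p1, □) = (pA, 2, R)

The first 4 configurations are:
[p0]2122 ⊢ [p0]□□122 ⊢ 0[p1]□122 ⊢ 02[pA]122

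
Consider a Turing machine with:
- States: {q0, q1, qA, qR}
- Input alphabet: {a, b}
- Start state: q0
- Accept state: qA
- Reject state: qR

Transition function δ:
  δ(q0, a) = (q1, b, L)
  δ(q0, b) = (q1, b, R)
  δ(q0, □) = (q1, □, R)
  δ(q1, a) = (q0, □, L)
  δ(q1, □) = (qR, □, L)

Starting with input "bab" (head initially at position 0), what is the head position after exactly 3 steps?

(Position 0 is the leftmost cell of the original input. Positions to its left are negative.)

Execution trace (head position shown):
Step 0: [q0]bab  (head at position 0)
Step 1: move right → b[q1]ab  (head at position 1)
Step 2: move left → [q0]b□b  (head at position 0)
Step 3: move right → b[q1]□b  (head at position 1)

After 3 steps, the head is at position 1.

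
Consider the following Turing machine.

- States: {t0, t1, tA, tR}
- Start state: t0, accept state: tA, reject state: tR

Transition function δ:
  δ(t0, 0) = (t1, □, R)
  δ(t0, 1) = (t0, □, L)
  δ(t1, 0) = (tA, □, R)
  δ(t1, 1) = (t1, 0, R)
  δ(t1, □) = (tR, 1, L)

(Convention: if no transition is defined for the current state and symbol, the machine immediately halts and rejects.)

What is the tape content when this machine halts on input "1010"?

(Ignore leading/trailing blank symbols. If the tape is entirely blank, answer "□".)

Execution trace:
Initial: [t0]1010
Step 1: δ(t0, 1) = (t0, □, L) → [t0]□□010

No transition is defined for δ(t0, □). By convention the machine halts and rejects.

Final tape (ignoring leading/trailing blanks): 010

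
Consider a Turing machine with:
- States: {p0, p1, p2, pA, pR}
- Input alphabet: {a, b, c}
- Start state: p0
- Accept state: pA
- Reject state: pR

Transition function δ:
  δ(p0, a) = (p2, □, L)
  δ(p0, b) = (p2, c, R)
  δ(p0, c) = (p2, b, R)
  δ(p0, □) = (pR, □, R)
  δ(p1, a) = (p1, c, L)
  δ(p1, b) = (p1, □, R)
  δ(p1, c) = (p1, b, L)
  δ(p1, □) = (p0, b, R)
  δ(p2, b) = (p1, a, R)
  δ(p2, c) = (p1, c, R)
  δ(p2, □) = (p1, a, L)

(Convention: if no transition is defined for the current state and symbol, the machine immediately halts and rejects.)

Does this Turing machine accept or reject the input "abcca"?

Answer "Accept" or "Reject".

Execution trace:
Initial: [p0]abcca
Step 1: δ(p0, a) = (p2, □, L) → [p2]□□bcca
Step 2: δ(p2, □) = (p1, a, L) → [p1]□a□bcca
Step 3: δ(p1, □) = (p0, b, R) → b[p0]a□bcca
Step 4: δ(p0, a) = (p2, □, L) → [p2]b□□bcca
Step 5: δ(p2, b) = (p1, a, R) → a[p1]□□bcca
Step 6: δ(p1, □) = (p0, b, R) → ab[p0]□bcca
Step 7: δ(p0, □) = (pR, □, R) → ab□[pR]bcca

The machine reaches the reject state pR and halts.

Answer: Reject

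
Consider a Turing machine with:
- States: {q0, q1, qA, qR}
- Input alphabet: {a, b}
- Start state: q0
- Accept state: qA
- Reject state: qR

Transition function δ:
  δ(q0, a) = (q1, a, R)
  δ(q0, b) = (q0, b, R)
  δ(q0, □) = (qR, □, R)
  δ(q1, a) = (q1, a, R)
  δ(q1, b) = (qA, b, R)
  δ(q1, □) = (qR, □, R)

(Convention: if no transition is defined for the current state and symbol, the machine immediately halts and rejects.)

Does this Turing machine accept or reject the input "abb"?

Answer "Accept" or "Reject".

Execution trace:
Initial: [q0]abb
Step 1: δ(q0, a) = (q1, a, R) → a[q1]bb
Step 2: δ(q1, b) = (qA, b, R) → ab[qA]b

The machine reaches the accept state qA and halts.

Answer: Accept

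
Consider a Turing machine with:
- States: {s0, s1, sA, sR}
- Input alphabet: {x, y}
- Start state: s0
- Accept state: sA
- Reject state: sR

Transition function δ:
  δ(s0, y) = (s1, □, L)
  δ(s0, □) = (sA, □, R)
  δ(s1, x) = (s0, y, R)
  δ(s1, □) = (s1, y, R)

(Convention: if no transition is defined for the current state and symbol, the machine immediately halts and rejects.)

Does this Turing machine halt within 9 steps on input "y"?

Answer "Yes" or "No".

Execution trace:
Initial: [s0]y
Step 1: δ(s0, y) = (s1, □, L) → [s1]□□
Step 2: δ(s1, □) = (s1, y, R) → y[s1]□
Step 3: δ(s1, □) = (s1, y, R) → yy[s1]□
Step 4: δ(s1, □) = (s1, y, R) → yyy[s1]□
Step 5: δ(s1, □) = (s1, y, R) → yyyy[s1]□
Step 6: δ(s1, □) = (s1, y, R) → yyyyy[s1]□
Step 7: δ(s1, □) = (s1, y, R) → yyyyyy[s1]□
Step 8: δ(s1, □) = (s1, y, R) → yyyyyyy[s1]□
Step 9: δ(s1, □) = (s1, y, R) → yyyyyyyy[s1]□

The machine has not reached a halting state after 9 steps.
The machine did not halt within the 9-step bound.

Answer: No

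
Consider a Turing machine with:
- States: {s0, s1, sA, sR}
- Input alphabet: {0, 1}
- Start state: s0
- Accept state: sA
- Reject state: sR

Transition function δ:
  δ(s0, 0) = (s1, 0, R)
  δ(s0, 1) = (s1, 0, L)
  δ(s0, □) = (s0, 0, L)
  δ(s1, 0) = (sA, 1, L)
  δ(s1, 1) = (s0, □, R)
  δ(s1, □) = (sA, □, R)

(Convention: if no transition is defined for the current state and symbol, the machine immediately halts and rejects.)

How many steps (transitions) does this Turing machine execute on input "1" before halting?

Execution trace:
Initial: [s0]1
Step 1: δ(s0, 1) = (s1, 0, L) → [s1]□0
Step 2: δ(s1, □) = (sA, □, R) → □[sA]0

The machine reaches the accept state sA and halts.

The machine executed 2 steps before halting.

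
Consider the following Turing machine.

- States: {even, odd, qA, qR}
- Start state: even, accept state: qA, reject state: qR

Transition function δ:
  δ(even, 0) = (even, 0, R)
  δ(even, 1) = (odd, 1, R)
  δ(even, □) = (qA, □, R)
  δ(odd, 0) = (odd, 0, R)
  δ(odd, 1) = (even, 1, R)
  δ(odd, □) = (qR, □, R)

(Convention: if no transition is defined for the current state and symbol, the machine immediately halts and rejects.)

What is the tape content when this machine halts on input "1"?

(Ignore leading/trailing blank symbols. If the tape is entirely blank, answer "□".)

Execution trace:
Initial: [even]1
Step 1: δ(even, 1) = (odd, 1, R) → 1[odd]□
Step 2: δ(odd, □) = (qR, □, R) → 1□[qR]□

The machine reaches the reject state qR and halts.

Final tape (ignoring leading/trailing blanks): 1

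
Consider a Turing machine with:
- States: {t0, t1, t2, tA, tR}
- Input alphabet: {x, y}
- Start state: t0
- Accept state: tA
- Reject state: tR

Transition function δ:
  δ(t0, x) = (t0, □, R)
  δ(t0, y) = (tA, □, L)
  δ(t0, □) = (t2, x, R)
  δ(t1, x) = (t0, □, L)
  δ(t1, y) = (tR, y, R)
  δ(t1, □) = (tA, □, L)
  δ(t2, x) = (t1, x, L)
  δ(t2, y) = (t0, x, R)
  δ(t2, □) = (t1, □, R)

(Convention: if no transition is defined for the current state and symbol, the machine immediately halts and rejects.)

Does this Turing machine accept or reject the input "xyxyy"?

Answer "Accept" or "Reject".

Execution trace:
Initial: [t0]xyxyy
Step 1: δ(t0, x) = (t0, □, R) → □[t0]yxyy
Step 2: δ(t0, y) = (tA, □, L) → [tA]□□xyy

The machine reaches the accept state tA and halts.

Answer: Accept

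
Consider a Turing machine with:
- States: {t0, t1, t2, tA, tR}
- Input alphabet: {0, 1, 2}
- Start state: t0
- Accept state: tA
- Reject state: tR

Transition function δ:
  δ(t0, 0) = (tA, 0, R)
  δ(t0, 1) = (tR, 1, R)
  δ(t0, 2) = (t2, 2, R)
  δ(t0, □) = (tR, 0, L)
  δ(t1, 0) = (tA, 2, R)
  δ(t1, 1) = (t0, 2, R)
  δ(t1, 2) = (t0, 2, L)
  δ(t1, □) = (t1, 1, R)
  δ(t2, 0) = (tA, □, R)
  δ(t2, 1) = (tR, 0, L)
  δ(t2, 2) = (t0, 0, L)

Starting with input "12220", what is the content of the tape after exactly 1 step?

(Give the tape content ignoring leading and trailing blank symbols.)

Execution trace:
Initial: [t0]12220
Step 1: δ(t0, 1) = (tR, 1, R) → 1[tR]2220

The machine reaches the reject state tR and halts.

After 1 step, the tape (ignoring leading/trailing blanks) is: 12220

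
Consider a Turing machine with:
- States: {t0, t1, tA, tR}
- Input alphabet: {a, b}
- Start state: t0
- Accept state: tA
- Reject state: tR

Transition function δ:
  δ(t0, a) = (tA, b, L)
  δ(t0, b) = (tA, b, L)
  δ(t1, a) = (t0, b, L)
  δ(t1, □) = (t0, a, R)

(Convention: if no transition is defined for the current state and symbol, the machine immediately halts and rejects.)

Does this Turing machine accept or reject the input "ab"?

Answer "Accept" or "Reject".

Execution trace:
Initial: [t0]ab
Step 1: δ(t0, a) = (tA, b, L) → [tA]□bb

The machine reaches the accept state tA and halts.

Answer: Accept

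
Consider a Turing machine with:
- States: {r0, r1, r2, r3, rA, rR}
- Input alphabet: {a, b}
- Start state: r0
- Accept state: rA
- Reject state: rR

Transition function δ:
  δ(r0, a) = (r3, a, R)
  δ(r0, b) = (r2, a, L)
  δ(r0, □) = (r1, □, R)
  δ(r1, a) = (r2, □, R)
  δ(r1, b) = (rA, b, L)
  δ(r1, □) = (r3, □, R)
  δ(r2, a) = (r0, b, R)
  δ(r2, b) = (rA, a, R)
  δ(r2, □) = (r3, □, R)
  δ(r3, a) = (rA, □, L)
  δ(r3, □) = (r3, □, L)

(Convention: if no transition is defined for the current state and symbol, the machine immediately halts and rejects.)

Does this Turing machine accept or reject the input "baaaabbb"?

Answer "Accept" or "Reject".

Execution trace:
Initial: [r0]baaaabbb
Step 1: δ(r0, b) = (r2, a, L) → [r2]□aaaaabbb
Step 2: δ(r2, □) = (r3, □, R) → □[r3]aaaaabbb
Step 3: δ(r3, a) = (rA, □, L) → [rA]□□aaaabbb

The machine reaches the accept state rA and halts.

Answer: Accept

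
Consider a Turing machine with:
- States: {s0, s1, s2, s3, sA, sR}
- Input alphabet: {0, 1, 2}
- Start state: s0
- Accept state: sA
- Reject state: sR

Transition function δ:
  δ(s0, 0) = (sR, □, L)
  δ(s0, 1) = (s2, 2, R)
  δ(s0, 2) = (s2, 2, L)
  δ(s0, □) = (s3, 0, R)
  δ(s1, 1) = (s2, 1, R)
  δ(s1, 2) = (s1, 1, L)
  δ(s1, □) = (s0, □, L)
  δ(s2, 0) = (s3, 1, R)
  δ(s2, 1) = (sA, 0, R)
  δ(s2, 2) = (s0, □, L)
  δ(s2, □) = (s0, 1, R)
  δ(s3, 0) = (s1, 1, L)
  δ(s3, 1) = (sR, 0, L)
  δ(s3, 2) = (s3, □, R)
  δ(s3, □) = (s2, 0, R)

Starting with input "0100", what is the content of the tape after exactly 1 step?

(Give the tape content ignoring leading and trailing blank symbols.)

Execution trace:
Initial: [s0]0100
Step 1: δ(s0, 0) = (sR, □, L) → [sR]□□100

The machine reaches the reject state sR and halts.

After 1 step, the tape (ignoring leading/trailing blanks) is: 100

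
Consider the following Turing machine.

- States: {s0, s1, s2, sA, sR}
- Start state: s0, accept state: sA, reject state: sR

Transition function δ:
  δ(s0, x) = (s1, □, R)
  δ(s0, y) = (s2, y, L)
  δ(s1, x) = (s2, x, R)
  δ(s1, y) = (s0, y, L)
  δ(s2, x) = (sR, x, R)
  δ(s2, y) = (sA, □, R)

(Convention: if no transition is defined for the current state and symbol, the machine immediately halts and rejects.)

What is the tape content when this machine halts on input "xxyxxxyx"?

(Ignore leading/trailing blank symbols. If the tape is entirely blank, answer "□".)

Execution trace:
Initial: [s0]xxyxxxyx
Step 1: δ(s0, x) = (s1, □, R) → □[s1]xyxxxyx
Step 2: δ(s1, x) = (s2, x, R) → □x[s2]yxxxyx
Step 3: δ(s2, y) = (sA, □, R) → □x□[sA]xxxyx

The machine reaches the accept state sA and halts.

Final tape (ignoring leading/trailing blanks): x□xxxyx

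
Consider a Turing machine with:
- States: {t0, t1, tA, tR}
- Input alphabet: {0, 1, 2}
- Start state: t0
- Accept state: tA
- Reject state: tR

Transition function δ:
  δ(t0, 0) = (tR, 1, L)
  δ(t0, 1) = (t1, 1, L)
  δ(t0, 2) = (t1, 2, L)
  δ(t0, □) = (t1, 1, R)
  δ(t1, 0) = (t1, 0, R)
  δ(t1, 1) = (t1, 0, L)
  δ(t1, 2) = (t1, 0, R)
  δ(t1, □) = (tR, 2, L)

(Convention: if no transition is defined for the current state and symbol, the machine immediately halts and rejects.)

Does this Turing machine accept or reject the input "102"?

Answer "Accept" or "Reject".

Execution trace:
Initial: [t0]102
Step 1: δ(t0, 1) = (t1, 1, L) → [t1]□102
Step 2: δ(t1, □) = (tR, 2, L) → [tR]□2102

The machine reaches the reject state tR and halts.

Answer: Reject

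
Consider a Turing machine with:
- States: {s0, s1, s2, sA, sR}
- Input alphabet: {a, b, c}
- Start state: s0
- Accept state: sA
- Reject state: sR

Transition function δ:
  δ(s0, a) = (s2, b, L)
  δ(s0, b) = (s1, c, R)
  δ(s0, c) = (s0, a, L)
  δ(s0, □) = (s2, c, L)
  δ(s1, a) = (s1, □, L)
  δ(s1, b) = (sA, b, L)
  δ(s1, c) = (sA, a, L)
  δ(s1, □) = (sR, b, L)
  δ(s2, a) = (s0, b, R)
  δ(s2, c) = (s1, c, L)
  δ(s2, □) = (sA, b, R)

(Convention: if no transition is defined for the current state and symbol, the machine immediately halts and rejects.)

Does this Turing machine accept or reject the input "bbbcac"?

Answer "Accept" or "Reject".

Execution trace:
Initial: [s0]bbbcac
Step 1: δ(s0, b) = (s1, c, R) → c[s1]bbcac
Step 2: δ(s1, b) = (sA, b, L) → [sA]cbbcac

The machine reaches the accept state sA and halts.

Answer: Accept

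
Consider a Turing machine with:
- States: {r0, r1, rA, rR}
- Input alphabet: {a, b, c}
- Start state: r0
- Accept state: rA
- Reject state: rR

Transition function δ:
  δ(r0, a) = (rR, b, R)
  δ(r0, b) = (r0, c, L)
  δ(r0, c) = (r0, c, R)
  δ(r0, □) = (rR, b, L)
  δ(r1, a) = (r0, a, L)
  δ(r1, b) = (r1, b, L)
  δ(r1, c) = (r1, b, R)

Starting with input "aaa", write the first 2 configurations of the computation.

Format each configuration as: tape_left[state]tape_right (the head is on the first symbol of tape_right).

Transitions applied:
Step 1: δ(r0, a) = (rR, b, R)

The first 2 configurations are:
[r0]aaa ⊢ b[rR]aa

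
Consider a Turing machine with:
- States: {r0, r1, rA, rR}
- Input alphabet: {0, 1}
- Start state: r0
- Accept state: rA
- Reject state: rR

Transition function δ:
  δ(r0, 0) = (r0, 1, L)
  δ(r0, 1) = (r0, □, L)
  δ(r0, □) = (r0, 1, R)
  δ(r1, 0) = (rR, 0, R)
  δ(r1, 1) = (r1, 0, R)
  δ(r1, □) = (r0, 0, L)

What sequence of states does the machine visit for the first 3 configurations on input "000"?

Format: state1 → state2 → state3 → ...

Execution trace:
Initial: [r0]000
Step 1: δ(r0, 0) = (r0, 1, L) → [r0]□100
Step 2: δ(r0, □) = (r0, 1, R) → 1[r0]100

State sequence: r0 → r0 → r0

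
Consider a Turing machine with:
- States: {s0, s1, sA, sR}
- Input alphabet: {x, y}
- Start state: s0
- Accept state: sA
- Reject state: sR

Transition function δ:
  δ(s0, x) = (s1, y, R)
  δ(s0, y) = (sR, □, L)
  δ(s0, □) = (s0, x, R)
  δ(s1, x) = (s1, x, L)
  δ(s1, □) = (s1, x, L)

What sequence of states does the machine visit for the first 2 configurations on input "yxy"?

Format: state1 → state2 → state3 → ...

Execution trace:
Initial: [s0]yxy
Step 1: δ(s0, y) = (sR, □, L) → [sR]□□xy

The machine reaches the reject state sR and halts.

State sequence: s0 → sR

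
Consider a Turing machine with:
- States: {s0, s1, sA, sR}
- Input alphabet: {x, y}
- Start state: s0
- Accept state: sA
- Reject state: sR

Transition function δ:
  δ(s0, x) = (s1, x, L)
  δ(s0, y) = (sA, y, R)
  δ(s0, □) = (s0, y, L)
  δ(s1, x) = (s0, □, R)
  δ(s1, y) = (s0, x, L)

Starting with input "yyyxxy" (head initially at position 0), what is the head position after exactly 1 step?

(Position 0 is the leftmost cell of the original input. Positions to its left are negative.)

Execution trace (head position shown):
Step 0: [s0]yyyxxy  (head at position 0)
Step 1: move right → y[sA]yyxxy  (head at position 1)

After 1 step, the head is at position 1.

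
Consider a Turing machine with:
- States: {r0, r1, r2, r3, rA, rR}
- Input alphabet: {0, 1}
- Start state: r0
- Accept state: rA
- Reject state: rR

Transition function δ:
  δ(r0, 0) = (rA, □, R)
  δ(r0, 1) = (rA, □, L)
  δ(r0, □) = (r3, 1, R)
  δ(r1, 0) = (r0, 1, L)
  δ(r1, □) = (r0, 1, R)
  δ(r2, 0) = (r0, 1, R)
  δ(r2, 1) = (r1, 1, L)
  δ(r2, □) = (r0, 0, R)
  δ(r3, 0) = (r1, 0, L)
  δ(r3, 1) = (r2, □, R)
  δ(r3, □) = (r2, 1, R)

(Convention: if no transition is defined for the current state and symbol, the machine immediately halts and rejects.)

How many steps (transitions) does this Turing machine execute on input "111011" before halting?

Execution trace:
Initial: [r0]111011
Step 1: δ(r0, 1) = (rA, □, L) → [rA]□□11011

The machine reaches the accept state rA and halts.

The machine executed 1 step before halting.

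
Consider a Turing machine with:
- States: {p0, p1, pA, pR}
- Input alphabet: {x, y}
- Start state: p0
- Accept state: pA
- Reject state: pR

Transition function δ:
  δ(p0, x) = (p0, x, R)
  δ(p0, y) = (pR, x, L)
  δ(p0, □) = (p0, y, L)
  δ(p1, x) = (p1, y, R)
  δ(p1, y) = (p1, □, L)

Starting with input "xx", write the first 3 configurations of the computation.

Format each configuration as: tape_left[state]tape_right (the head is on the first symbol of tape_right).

Transitions applied:
Step 1: δ(p0, x) = (p0, x, R)
Step 2: δ(p0, x) = (p0, x, R)

The first 3 configurations are:
[p0]xx ⊢ x[p0]x ⊢ xx[p0]□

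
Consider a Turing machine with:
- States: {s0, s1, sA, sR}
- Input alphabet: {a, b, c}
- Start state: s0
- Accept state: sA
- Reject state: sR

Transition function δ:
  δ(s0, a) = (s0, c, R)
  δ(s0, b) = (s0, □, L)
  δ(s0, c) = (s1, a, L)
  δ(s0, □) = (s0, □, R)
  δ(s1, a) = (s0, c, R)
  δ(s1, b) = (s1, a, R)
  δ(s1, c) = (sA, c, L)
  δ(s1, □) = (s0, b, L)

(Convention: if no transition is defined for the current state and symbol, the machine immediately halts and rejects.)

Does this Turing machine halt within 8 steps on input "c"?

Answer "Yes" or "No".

Execution trace:
Initial: [s0]c
Step 1: δ(s0, c) = (s1, a, L) → [s1]□a
Step 2: δ(s1, □) = (s0, b, L) → [s0]□ba
Step 3: δ(s0, □) = (s0, □, R) → □[s0]ba
Step 4: δ(s0, b) = (s0, □, L) → [s0]□□a
Step 5: δ(s0, □) = (s0, □, R) → □[s0]□a
Step 6: δ(s0, □) = (s0, □, R) → □□[s0]a
Step 7: δ(s0, a) = (s0, c, R) → □□c[s0]□
Step 8: δ(s0, □) = (s0, □, R) → □□c□[s0]□

The machine has not reached a halting state after 8 steps.
The machine did not halt within the 8-step bound.

Answer: No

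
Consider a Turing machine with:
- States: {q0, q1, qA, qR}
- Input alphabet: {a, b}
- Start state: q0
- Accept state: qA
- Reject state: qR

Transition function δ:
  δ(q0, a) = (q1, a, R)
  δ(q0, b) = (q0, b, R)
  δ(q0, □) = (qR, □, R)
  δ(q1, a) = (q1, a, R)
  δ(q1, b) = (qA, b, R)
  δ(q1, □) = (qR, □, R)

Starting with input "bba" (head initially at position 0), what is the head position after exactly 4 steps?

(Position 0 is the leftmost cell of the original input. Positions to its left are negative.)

Execution trace (head position shown):
Step 0: [q0]bba  (head at position 0)
Step 1: move right → b[q0]ba  (head at position 1)
Step 2: move right → bb[q0]a  (head at position 2)
Step 3: move right → bba[q1]□  (head at position 3)
Step 4: move right → bba□[qR]□  (head at position 4)

After 4 steps, the head is at position 4.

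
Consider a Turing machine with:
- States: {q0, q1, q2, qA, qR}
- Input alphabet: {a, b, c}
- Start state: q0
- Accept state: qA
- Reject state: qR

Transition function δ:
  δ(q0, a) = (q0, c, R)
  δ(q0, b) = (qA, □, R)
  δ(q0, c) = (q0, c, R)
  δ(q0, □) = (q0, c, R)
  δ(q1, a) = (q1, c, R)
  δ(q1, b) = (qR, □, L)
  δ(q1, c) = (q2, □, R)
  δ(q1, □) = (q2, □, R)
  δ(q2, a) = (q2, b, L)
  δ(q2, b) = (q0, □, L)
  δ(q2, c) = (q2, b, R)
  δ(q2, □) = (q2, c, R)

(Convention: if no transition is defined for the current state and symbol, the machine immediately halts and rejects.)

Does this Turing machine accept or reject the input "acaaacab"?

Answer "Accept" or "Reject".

Execution trace:
Initial: [q0]acaaacab
Step 1: δ(q0, a) = (q0, c, R) → c[q0]caaacab
Step 2: δ(q0, c) = (q0, c, R) → cc[q0]aaacab
Step 3: δ(q0, a) = (q0, c, R) → ccc[q0]aacab
Step 4: δ(q0, a) = (q0, c, R) → cccc[q0]acab
Step 5: δ(q0, a) = (q0, c, R) → ccccc[q0]cab
Step 6: δ(q0, c) = (q0, c, R) → cccccc[q0]ab
Step 7: δ(q0, a) = (q0, c, R) → ccccccc[q0]b
Step 8: δ(q0, b) = (qA, □, R) → ccccccc□[qA]□

The machine reaches the accept state qA and halts.

Answer: Accept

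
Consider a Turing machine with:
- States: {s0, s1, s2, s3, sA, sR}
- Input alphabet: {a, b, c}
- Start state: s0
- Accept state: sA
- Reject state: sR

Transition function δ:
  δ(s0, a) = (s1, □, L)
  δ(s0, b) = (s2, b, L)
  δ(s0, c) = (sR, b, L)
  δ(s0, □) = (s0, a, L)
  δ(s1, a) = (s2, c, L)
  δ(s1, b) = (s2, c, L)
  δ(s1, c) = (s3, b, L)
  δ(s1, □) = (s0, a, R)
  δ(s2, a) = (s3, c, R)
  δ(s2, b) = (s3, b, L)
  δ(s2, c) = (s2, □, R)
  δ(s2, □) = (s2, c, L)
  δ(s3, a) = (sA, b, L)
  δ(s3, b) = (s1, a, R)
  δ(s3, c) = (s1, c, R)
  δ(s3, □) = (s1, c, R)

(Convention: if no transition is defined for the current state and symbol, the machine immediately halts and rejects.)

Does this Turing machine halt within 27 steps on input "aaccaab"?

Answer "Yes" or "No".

Execution trace:
Initial: [s0]aaccaab
Step 1: δ(s0, a) = (s1, □, L) → [s1]□□accaab
Step 2: δ(s1, □) = (s0, a, R) → a[s0]□accaab
Step 3: δ(s0, □) = (s0, a, L) → [s0]aaaccaab
Step 4: δ(s0, a) = (s1, □, L) → [s1]□□aaccaab
Step 5: δ(s1, □) = (s0, a, R) → a[s0]□aaccaab
Step 6: δ(s0, □) = (s0, a, L) → [s0]aaaaccaab
Step 7: δ(s0, a) = (s1, □, L) → [s1]□□aaaccaab
Step 8: δ(s1, □) = (s0, a, R) → a[s0]□aaaccaab
Step 9: δ(s0, □) = (s0, a, L) → [s0]aaaaaccaab
Step 10: δ(s0, a) = (s1, □, L) → [s1]□□aaaaccaab
Step 11: δ(s1, □) = (s0, a, R) → a[s0]□aaaaccaab
Step 12: δ(s0, □) = (s0, a, L) → [s0]aaaaaaccaab
Step 13: δ(s0, a) = (s1, □, L) → [s1]□□aaaaaccaab
Step 14: δ(s1, □) = (s0, a, R) → a[s0]□aaaaaccaab
Step 15: δ(s0, □) = (s0, a, L) → [s0]aaaaaaaccaab
Step 16: δ(s0, a) = (s1, □, L) → [s1]□□aaaaaaccaab
Step 17: δ(s1, □) = (s0, a, R) → a[s0]□aaaaaaccaab
Step 18: δ(s0, □) = (s0, a, L) → [s0]aaaaaaaaccaab
Step 19: δ(s0, a) = (s1, □, L) → [s1]□□aaaaaaaccaab
Step 20: δ(s1, □) = (s0, a, R) → a[s0]□aaaaaaaccaab
Step 21: δ(s0, □) = (s0, a, L) → [s0]aaaaaaaaaccaab
Step 22: δ(s0, a) = (s1, □, L) → [s1]□□aaaaaaaaccaab
Step 23: δ(s1, □) = (s0, a, R) → a[s0]□aaaaaaaaccaab
Step 24: δ(s0, □) = (s0, a, L) → [s0]aaaaaaaaaaccaab
Step 25: δ(s0, a) = (s1, □, L) → [s1]□□aaaaaaaaaccaab
Step 26: δ(s1, □) = (s0, a, R) → a[s0]□aaaaaaaaaccaab
Step 27: δ(s0, □) = (s0, a, L) → [s0]aaaaaaaaaaaccaab

The machine has not reached a halting state after 27 steps.
The machine did not halt within the 27-step bound.

Answer: No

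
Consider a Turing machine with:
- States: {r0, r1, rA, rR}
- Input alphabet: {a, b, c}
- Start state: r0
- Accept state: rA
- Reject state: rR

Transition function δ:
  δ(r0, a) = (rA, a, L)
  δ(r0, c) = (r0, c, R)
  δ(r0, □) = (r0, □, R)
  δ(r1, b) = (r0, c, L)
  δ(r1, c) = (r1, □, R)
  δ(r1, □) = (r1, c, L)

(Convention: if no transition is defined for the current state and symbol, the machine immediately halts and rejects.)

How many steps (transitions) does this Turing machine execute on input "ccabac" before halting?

Execution trace:
Initial: [r0]ccabac
Step 1: δ(r0, c) = (r0, c, R) → c[r0]cabac
Step 2: δ(r0, c) = (r0, c, R) → cc[r0]abac
Step 3: δ(r0, a) = (rA, a, L) → c[rA]cabac

The machine reaches the accept state rA and halts.

The machine executed 3 steps before halting.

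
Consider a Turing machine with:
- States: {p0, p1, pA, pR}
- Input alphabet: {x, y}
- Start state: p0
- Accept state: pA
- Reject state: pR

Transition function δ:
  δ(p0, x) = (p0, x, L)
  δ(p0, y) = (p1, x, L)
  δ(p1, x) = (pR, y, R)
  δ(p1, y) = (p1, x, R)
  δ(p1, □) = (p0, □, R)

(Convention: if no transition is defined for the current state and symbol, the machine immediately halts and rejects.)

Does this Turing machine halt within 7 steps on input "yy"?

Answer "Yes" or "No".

Execution trace:
Initial: [p0]yy
Step 1: δ(p0, y) = (p1, x, L) → [p1]□xy
Step 2: δ(p1, □) = (p0, □, R) → □[p0]xy
Step 3: δ(p0, x) = (p0, x, L) → [p0]□xy

No transition is defined for δ(p0, □). By convention the machine halts and rejects.
The machine halted after 3 steps (within the 7-step bound).

Answer: Yes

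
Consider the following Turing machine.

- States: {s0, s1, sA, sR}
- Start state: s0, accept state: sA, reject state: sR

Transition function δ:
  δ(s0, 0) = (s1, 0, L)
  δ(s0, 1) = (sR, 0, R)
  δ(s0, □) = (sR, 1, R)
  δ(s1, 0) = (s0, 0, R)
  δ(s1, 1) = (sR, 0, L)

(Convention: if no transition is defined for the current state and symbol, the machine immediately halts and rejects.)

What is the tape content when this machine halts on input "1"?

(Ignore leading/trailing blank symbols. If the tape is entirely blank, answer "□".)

Execution trace:
Initial: [s0]1
Step 1: δ(s0, 1) = (sR, 0, R) → 0[sR]□

The machine reaches the reject state sR and halts.

Final tape (ignoring leading/trailing blanks): 0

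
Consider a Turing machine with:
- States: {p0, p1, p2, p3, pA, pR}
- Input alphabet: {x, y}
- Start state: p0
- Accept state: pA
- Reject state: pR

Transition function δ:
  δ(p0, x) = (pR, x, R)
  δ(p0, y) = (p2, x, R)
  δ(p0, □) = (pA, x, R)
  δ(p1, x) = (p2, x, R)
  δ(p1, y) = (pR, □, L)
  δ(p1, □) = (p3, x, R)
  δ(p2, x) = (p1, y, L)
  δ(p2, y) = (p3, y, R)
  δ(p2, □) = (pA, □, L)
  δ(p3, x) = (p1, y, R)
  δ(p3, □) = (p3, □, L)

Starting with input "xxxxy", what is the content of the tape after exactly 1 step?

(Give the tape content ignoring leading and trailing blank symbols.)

Execution trace:
Initial: [p0]xxxxy
Step 1: δ(p0, x) = (pR, x, R) → x[pR]xxxy

The machine reaches the reject state pR and halts.

After 1 step, the tape (ignoring leading/trailing blanks) is: xxxxy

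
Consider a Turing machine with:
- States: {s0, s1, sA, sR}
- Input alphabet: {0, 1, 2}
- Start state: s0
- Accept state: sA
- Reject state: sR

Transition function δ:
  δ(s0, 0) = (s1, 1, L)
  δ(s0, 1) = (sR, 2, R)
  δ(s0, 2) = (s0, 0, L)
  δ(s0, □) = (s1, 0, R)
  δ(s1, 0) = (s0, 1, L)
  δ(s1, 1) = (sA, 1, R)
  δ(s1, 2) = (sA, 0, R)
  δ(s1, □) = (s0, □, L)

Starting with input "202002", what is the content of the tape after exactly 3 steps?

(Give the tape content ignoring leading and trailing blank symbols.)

Execution trace:
Initial: [s0]202002
Step 1: δ(s0, 2) = (s0, 0, L) → [s0]□002002
Step 2: δ(s0, □) = (s1, 0, R) → 0[s1]002002
Step 3: δ(s1, 0) = (s0, 1, L) → [s0]0102002

After 3 steps, the tape (ignoring leading/trailing blanks) is: 0102002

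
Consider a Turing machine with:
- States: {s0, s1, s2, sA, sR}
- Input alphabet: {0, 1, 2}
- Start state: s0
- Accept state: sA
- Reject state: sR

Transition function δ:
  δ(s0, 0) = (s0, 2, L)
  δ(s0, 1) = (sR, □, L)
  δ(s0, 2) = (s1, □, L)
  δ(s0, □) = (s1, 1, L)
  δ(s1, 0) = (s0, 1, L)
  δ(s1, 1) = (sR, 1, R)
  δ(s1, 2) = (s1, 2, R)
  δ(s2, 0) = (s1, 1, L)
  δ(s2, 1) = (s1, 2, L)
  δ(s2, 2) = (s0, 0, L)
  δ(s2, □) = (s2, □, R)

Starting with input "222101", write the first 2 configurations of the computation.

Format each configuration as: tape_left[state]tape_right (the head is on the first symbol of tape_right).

Transitions applied:
Step 1: δ(s0, 2) = (s1, □, L)

The first 2 configurations are:
[s0]222101 ⊢ [s1]□□22101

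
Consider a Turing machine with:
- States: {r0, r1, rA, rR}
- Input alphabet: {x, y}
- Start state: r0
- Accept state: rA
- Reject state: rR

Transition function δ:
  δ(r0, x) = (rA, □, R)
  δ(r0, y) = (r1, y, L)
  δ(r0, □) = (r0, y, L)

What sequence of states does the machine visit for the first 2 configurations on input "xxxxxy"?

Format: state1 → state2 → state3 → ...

Execution trace:
Initial: [r0]xxxxxy
Step 1: δ(r0, x) = (rA, □, R) → □[rA]xxxxy

The machine reaches the accept state rA and halts.

State sequence: r0 → rA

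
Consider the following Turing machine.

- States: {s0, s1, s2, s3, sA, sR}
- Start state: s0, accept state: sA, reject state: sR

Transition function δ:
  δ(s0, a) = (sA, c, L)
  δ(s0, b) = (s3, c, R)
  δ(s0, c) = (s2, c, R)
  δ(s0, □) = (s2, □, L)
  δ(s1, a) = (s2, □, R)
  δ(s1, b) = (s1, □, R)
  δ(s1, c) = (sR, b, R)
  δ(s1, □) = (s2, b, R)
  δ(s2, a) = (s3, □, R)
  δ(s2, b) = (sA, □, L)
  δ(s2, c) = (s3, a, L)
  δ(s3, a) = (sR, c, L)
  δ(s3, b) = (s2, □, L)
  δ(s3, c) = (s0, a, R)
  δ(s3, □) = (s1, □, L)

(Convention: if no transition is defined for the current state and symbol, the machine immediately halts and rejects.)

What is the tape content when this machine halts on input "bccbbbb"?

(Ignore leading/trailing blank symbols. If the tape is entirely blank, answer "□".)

Execution trace:
Initial: [s0]bccbbbb
Step 1: δ(s0, b) = (s3, c, R) → c[s3]ccbbbb
Step 2: δ(s3, c) = (s0, a, R) → ca[s0]cbbbb
Step 3: δ(s0, c) = (s2, c, R) → cac[s2]bbbb
Step 4: δ(s2, b) = (sA, □, L) → ca[sA]c□bbb

The machine reaches the accept state sA and halts.

Final tape (ignoring leading/trailing blanks): cac□bbb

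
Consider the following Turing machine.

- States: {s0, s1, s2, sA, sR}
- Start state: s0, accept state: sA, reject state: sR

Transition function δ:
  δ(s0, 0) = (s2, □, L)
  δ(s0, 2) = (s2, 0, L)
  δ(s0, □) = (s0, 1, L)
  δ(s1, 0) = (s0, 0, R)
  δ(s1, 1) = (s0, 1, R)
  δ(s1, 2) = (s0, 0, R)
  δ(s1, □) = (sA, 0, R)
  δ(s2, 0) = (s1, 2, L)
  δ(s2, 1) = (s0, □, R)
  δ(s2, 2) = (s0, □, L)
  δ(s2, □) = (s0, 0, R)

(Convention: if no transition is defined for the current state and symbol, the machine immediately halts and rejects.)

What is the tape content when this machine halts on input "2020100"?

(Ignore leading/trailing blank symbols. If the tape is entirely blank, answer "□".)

Execution trace:
Initial: [s0]2020100
Step 1: δ(s0, 2) = (s2, 0, L) → [s2]□0020100
Step 2: δ(s2, □) = (s0, 0, R) → 0[s0]0020100
Step 3: δ(s0, 0) = (s2, □, L) → [s2]0□020100
Step 4: δ(s2, 0) = (s1, 2, L) → [s1]□2□020100
Step 5: δ(s1, □) = (sA, 0, R) → 0[sA]2□020100

The machine reaches the accept state sA and halts.

Final tape (ignoring leading/trailing blanks): 02□020100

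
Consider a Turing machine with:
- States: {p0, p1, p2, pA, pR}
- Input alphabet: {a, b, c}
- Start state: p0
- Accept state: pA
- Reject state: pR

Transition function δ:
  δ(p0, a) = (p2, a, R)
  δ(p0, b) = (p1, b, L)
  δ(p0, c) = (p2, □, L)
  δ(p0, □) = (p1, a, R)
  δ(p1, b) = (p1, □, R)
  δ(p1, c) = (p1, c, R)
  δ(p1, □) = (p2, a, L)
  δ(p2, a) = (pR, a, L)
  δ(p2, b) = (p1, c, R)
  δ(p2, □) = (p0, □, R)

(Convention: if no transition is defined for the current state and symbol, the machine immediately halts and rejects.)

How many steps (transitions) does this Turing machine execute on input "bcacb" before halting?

Execution trace:
Initial: [p0]bcacb
Step 1: δ(p0, b) = (p1, b, L) → [p1]□bcacb
Step 2: δ(p1, □) = (p2, a, L) → [p2]□abcacb
Step 3: δ(p2, □) = (p0, □, R) → □[p0]abcacb
Step 4: δ(p0, a) = (p2, a, R) → □a[p2]bcacb
Step 5: δ(p2, b) = (p1, c, R) → □ac[p1]cacb
Step 6: δ(p1, c) = (p1, c, R) → □acc[p1]acb

No transition is defined for δ(p1, a). By convention the machine halts and rejects.

The machine executed 6 steps before halting.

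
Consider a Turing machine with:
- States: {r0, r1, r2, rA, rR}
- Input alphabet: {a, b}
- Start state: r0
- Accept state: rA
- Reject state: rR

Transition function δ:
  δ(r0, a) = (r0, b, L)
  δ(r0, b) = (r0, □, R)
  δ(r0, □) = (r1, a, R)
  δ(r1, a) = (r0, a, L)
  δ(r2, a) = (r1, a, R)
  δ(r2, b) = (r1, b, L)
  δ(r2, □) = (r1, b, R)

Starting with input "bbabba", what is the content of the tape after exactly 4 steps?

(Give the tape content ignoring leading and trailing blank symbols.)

Execution trace:
Initial: [r0]bbabba
Step 1: δ(r0, b) = (r0, □, R) → □[r0]babba
Step 2: δ(r0, b) = (r0, □, R) → □□[r0]abba
Step 3: δ(r0, a) = (r0, b, L) → □[r0]□bbba
Step 4: δ(r0, □) = (r1, a, R) → □a[r1]bbba

No transition is defined for δ(r1, b). By convention the machine halts and rejects.

After 4 steps, the tape (ignoring leading/trailing blanks) is: abbba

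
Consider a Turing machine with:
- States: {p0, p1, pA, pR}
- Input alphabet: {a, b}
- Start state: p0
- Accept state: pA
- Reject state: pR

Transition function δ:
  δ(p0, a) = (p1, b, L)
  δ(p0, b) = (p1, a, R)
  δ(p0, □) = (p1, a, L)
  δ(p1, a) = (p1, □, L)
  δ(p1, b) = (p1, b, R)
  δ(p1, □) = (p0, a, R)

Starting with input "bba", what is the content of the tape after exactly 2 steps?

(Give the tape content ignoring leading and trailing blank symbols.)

Execution trace:
Initial: [p0]bba
Step 1: δ(p0, b) = (p1, a, R) → a[p1]ba
Step 2: δ(p1, b) = (p1, b, R) → ab[p1]a

After 2 steps, the tape (ignoring leading/trailing blanks) is: aba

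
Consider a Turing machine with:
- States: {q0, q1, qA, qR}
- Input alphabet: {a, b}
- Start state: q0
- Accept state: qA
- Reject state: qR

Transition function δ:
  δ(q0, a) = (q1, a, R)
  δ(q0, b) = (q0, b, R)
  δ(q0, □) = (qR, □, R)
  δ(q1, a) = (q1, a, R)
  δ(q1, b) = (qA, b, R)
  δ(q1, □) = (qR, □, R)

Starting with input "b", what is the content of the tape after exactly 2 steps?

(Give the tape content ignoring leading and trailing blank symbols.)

Execution trace:
Initial: [q0]b
Step 1: δ(q0, b) = (q0, b, R) → b[q0]□
Step 2: δ(q0, □) = (qR, □, R) → b□[qR]□

The machine reaches the reject state qR and halts.

After 2 steps, the tape (ignoring leading/trailing blanks) is: b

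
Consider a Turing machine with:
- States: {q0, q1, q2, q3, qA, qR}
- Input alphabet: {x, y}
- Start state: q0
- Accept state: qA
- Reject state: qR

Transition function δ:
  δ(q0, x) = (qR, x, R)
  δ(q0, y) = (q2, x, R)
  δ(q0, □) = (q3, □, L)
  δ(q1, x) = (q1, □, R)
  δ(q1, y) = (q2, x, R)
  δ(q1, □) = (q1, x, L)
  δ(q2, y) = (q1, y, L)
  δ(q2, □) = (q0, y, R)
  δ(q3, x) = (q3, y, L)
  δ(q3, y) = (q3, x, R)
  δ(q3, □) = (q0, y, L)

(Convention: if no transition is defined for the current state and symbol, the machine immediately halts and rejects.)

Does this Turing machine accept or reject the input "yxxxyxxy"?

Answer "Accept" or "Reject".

Execution trace:
Initial: [q0]yxxxyxxy
Step 1: δ(q0, y) = (q2, x, R) → x[q2]xxxyxxy

No transition is defined for δ(q2, x). By convention the machine halts and rejects.

Answer: Reject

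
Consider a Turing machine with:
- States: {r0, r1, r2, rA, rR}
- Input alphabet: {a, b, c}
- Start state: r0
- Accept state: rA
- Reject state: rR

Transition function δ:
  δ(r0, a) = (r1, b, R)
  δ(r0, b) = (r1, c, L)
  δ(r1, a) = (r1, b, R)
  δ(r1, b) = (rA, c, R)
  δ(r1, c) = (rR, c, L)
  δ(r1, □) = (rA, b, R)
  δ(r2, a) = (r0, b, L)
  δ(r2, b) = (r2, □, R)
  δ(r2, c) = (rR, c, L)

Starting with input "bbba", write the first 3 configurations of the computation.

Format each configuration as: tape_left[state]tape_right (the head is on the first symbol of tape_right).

Transitions applied:
Step 1: δ(r0, b) = (r1, c, L)
Step 2: δ(r1, □) = (rA, b, R)

The first 3 configurations are:
[r0]bbba ⊢ [r1]□cbba ⊢ b[rA]cbba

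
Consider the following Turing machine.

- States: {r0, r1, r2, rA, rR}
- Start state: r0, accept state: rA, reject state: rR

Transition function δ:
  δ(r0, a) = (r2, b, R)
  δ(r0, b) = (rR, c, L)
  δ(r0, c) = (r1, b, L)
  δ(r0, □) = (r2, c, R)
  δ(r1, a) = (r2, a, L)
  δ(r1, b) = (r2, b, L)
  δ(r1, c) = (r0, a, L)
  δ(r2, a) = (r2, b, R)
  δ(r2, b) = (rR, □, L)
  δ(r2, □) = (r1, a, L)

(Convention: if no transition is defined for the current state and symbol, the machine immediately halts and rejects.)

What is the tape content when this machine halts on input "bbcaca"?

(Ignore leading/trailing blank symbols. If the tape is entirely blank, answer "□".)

Execution trace:
Initial: [r0]bbcaca
Step 1: δ(r0, b) = (rR, c, L) → [rR]□cbcaca

The machine reaches the reject state rR and halts.

Final tape (ignoring leading/trailing blanks): cbcaca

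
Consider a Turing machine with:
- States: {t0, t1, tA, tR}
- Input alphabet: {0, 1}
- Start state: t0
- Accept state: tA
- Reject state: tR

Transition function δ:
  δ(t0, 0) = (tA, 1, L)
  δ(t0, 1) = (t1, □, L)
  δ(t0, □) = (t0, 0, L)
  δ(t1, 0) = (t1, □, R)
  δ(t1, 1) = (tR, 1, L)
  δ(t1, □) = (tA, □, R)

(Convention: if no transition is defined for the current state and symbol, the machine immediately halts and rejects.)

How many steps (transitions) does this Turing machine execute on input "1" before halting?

Execution trace:
Initial: [t0]1
Step 1: δ(t0, 1) = (t1, □, L) → [t1]□□
Step 2: δ(t1, □) = (tA, □, R) → □[tA]□

The machine reaches the accept state tA and halts.

The machine executed 2 steps before halting.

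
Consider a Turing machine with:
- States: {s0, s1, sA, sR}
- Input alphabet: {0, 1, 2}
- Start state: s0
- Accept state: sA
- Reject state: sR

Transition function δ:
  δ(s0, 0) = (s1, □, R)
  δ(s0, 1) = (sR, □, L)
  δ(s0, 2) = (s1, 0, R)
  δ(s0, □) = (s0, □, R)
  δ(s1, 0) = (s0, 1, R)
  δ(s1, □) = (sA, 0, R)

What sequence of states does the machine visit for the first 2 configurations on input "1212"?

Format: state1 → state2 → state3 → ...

Execution trace:
Initial: [s0]1212
Step 1: δ(s0, 1) = (sR, □, L) → [sR]□□212

The machine reaches the reject state sR and halts.

State sequence: s0 → sR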